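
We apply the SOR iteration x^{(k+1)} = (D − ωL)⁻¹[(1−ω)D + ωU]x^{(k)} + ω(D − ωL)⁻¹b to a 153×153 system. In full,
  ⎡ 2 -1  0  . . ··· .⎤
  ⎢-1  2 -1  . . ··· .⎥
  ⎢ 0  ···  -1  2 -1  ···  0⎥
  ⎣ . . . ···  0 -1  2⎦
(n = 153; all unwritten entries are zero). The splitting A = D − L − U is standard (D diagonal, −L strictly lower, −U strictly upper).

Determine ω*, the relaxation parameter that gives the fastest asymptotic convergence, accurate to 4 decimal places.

ρ_J = max_k |cos(kπ/154)| = cos(π/154) = 0.9998
1 − cos²(π/154) = sin²(π/154) ⇒ √(1−ρ_J²) = sin(π/154) = 0.02040.
Young: ω* = 2/(1+√(1−ρ_J²)) = 2/(1+0.02040) = 2/1.02040 = 1.9600.
ρ(B_{ω*}) = ω*−1 = 0.9600

ω* = 1.9600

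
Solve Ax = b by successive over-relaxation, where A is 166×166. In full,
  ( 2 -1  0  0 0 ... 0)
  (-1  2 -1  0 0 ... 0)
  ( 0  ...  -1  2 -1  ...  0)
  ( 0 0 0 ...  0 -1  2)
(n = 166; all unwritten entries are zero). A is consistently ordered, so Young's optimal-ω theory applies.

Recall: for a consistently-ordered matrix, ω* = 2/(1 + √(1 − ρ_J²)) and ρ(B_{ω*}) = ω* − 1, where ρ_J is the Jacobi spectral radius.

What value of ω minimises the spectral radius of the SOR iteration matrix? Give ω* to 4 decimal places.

ω* = 1.9631

B_J for the 166×166 system has eigenvalues cos(kπ/167); ρ_J = cos(π/167) = 0.9998.
√(1−ρ_J²) = |sin(π/167)| = 0.01881
Then 2/(1+√(1−ρ_J²)) = 2/(1+0.01881); ω* = 2/1.01881 = 1.9631.
At ω = 1.9631 every |λ(B_ω)| = ω−1, so ρ_SOR = 0.9631.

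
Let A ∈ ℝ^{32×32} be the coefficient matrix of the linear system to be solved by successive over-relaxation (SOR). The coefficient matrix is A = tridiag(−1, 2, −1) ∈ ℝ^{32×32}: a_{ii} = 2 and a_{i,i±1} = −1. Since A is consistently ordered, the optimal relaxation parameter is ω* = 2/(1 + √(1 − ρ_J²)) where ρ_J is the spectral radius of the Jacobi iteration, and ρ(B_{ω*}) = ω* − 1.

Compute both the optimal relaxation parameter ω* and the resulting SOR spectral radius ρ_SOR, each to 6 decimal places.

ω* = 1.826391, ρ_SOR = 0.826391

½·tridiag(1,0,1) at n=32: λ_k = cos(kπ/33); max |λ| at k=1 ⇒ ρ_J = cos(π/33) ≈ 0.995472.
root = sin(π/33) = 0.0950560  (since 1−cos² = sin²).
Young: ω* = 2/(1+√(1−ρ_J²)) = 2/(1+0.0950560) = 2/1.0950560 = 1.826391.
and ρ(B_{ω*}) = 1.826391 − 1 = 0.826391.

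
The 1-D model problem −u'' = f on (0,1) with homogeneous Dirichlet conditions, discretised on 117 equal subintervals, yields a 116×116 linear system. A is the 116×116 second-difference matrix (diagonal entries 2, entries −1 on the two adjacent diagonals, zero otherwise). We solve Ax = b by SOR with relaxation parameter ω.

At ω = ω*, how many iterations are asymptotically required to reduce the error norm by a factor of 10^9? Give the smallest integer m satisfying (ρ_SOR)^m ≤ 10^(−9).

m = 386

With n=116, ρ(Jacobi) = cos(π/117) = 0.9996395.
√(1 − cos²(π/117)) = sin(π/117) ≈ 0.0268480.
[ω*] 2 ÷ (1 + 0.0268480) = 2 ÷ 1.0268480 = 1.9477079.
and ρ(B_{ω*}) = 1.9477079 − 1 = 0.9477079.
m ≥ 9·ln10 / (−ln 0.9477079) = 385.845; smallest integer m = 386.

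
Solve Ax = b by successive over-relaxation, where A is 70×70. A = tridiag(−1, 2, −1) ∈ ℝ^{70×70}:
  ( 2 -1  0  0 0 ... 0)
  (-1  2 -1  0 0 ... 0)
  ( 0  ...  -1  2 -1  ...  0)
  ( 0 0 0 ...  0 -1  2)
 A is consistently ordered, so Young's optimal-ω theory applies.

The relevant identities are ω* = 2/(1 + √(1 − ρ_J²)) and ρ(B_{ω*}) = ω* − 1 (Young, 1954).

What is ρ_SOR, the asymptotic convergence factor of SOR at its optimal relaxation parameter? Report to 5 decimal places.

ρ_SOR = 0.91528

n=70: λ(B_J) = 1 − λ(A)/2 = cos(kπ/71); k=1 gives ρ_J = 0.99902.
root = sin(π/71) = 0.044233  (since 1−cos² = sin²).
So ω* = 2/1.044233 = 1.91528 (Young).
and ρ(B_{ω*}) = 1.91528 − 1 = 0.91528.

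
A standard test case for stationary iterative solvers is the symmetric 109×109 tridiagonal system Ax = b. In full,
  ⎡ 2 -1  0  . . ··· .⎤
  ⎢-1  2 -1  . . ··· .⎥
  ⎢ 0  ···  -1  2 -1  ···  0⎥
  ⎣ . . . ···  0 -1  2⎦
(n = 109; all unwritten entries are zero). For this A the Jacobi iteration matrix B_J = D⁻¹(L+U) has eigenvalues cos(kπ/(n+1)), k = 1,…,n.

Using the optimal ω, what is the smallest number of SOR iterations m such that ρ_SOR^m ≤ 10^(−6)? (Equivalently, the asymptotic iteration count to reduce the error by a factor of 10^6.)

m = 242

½·tridiag(1,0,1) at n=109: λ_k = cos(kπ/110); max |λ| at k=1 ⇒ ρ_J = cos(π/110) ≈ 0.9995922.
root = sin(π/110) = 0.0285561  (since 1−cos² = sin²).
So ω* = 2/1.0285561 = 1.9444734 (Young).
Hence ρ(B_{ω*}) = 1.9444734 − 1 = 0.9444734.
ρ_SOR^m ≤ 10^(−6) ⇔ m ≥ 6·ln10/(−ln 0.9444734) = 13.8155/0.0571278 = 241.835; m = ⌈241.835⌉ = 242.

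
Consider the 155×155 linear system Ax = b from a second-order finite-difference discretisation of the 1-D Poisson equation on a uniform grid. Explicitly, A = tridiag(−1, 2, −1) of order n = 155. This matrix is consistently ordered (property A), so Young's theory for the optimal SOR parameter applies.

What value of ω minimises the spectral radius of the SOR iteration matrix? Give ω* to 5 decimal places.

With n=155, ρ(Jacobi) = cos(π/156) = 0.99980.
root = sin(π/156) = 0.020137  (since 1−cos² = sin²).
So ω* = 2/1.020137 = 1.96052 (Young).
ρ(B_{ω*}) = ω*−1 = 0.96052

ω* = 1.96052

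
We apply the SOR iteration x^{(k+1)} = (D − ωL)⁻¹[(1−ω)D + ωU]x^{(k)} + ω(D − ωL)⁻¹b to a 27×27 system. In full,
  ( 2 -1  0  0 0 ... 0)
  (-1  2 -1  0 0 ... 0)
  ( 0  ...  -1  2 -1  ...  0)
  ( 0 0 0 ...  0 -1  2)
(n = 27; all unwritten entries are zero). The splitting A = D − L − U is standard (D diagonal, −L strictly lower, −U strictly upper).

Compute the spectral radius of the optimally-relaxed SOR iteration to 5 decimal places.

ρ_SOR = 0.79862

½·tridiag(1,0,1) at n=27: λ_k = cos(kπ/28); max |λ| at k=1 ⇒ ρ_J = cos(π/28) ≈ 0.99371.
√(1−ρ_J²) simplifies to sin(π/28) = 0.111964.
Young: ω* = 2/(1+√(1−ρ_J²)) = 2/(1+0.111964) = 2/1.111964 = 1.79862.
ρ_SOR = ω* − 1 = 1.79862 − 1 = 0.79862.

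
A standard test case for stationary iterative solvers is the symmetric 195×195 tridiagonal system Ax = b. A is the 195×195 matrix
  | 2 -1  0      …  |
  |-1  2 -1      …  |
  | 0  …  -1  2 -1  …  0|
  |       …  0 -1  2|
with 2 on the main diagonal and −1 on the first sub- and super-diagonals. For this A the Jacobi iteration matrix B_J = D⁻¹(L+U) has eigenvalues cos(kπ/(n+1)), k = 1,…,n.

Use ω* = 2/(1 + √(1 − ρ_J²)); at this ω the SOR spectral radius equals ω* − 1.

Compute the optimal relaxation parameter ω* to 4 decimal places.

spectrum of D⁻¹(L+U) = {cos(kπ/196) : 1≤k≤195}; ρ_J = cos(π/196) = 0.9999.
√(1 − cos²(π/196)) = sin(π/196) ≈ 0.01603.
ω* = 2/(1+0.01603) = 1.9684
Hence ρ(B_{ω*}) = 1.9684 − 1 = 0.9684.

ω* = 1.9684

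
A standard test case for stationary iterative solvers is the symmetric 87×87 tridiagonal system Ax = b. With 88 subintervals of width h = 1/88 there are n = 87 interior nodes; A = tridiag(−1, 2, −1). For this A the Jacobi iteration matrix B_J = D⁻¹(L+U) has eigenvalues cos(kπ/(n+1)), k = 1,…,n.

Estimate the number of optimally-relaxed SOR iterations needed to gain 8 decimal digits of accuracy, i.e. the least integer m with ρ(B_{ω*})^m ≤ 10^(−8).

n=87: λ(B_J) = 1 − λ(A)/2 = cos(kπ/88); k=1 gives ρ_J = 0.9993628.
√(1−ρ_J²) simplifies to sin(π/88) = 0.0356923.
Then 2/(1+√(1−ρ_J²)) = 2/(1+0.0356923); ω* = 2/1.0356923 = 1.9310755.
Hence ρ(B_{ω*}) = 1.9310755 − 1 = 0.9310755.
m ≥ 8·ln10 / (−ln 0.9310755) = 257.939; smallest integer m = 258.

m = 258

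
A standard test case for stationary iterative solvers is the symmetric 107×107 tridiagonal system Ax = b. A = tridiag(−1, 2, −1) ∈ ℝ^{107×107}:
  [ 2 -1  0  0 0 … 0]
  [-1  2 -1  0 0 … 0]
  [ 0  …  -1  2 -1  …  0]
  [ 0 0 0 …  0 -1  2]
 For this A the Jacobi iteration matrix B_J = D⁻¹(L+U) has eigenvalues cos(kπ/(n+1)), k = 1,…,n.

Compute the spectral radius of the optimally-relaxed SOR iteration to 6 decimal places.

ρ_J = max_k |cos(kπ/108)| = cos(π/108) = 0.999577
1 − cos²(π/108) = sin²(π/108) ⇒ √(1−ρ_J²) = sin(π/108) = 0.0290847.
ω* = 2/(1+0.0290847) = 1.943475
ρ_SOR = ω* − 1 ≈ 0.943475.

ρ_SOR = 0.943475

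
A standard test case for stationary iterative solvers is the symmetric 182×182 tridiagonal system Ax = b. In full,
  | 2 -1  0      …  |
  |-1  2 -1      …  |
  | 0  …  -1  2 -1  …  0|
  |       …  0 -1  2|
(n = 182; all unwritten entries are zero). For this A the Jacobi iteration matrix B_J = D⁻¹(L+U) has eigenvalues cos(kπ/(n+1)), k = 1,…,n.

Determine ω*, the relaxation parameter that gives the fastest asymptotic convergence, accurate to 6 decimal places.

½·tridiag(1,0,1) at n=182: λ_k = cos(kπ/183); max |λ| at k=1 ⇒ ρ_J = cos(π/183) ≈ 0.999853.
√(1 − cos²(π/183)) = sin(π/183) ≈ 0.0171663.
So ω* = 2/1.0171663 = 1.966247 (Young).
[ρ_SOR] ω* − 1 = 0.966247.

ω* = 1.966247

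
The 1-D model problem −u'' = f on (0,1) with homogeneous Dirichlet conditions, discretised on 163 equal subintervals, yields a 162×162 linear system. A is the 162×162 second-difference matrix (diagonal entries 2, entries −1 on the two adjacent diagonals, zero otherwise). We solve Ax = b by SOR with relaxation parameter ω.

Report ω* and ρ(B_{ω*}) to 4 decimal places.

ω* = 1.9622, ρ_SOR = 0.9622

spectrum of D⁻¹(L+U) = {cos(kπ/163) : 1≤k≤162}; ρ_J = cos(π/163) = 0.9998.
√(1 − cos²(π/163)) = sin(π/163) ≈ 0.01927.
[ω*] 2 ÷ (1 + 0.01927) = 2 ÷ 1.01927 = 1.9622.
Hence ρ(B_{ω*}) = 1.9622 − 1 = 0.9622.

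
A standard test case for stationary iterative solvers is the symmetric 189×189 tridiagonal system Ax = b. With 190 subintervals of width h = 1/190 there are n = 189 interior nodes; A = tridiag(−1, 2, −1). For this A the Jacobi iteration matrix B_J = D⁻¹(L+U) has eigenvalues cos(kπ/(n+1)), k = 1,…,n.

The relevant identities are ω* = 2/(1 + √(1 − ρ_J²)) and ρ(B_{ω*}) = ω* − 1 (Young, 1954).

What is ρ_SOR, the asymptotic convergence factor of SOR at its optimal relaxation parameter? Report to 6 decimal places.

ρ_J = max_k |cos(kπ/190)| = cos(π/190) = 0.999863
root = sin(π/190) = 0.0165339  (since 1−cos² = sin²).
Young: ω* = 2/(1+√(1−ρ_J²)) = 2/(1+0.0165339) = 2/1.0165339 = 1.967470.
Hence ρ(B_{ω*}) = 1.967470 − 1 = 0.967470.

ρ_SOR = 0.967470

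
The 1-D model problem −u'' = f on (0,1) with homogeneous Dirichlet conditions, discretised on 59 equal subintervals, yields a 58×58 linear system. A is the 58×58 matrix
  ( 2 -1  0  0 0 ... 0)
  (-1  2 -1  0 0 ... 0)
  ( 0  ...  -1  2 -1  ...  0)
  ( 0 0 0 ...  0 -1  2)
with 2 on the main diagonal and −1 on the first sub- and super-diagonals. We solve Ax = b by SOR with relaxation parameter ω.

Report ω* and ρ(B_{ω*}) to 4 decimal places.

With n=58, ρ(Jacobi) = cos(π/59) = 0.9986.
1 − cos²(π/59) = sin²(π/59) ⇒ √(1−ρ_J²) = sin(π/59) = 0.05322.
[ω*] 2 ÷ (1 + 0.05322) = 2 ÷ 1.05322 = 1.8989.
ρ_SOR = ω* − 1 ≈ 0.8989.

ω* = 1.8989, ρ_SOR = 0.8989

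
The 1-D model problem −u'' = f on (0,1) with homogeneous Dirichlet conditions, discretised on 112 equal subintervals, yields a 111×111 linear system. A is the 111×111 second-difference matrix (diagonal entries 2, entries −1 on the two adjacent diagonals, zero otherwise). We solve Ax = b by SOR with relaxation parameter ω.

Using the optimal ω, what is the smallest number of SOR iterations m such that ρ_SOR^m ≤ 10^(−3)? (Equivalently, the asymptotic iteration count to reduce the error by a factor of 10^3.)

[ρ_J] n=111: ρ(B_J) = cos(π/(n+1)) = cos(π/112) = 0.9996066.
√(1 − cos²(π/112)) = sin(π/112) ≈ 0.0280463.
Then 2/(1+√(1−ρ_J²)) = 2/(1+0.0280463); ω* = 2/1.0280463 = 1.9454377.
ρ_SOR = ω* − 1 = 1.9454377 − 1 = 0.9454377.
m ≥ 3·ln10 / (−ln 0.9454377) = 123.117; smallest integer m = 124.

m = 124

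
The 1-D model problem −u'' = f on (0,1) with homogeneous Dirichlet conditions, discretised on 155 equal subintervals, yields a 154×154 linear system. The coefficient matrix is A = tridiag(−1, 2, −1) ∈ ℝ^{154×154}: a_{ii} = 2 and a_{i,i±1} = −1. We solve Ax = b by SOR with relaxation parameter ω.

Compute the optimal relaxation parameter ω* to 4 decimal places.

n=154: λ(B_J) = 1 − λ(A)/2 = cos(kπ/155); k=1 gives ρ_J = 0.9998.
√(1−ρ_J²) = |sin(π/155)| = 0.02027
So ω* = 2/1.02027 = 1.9603 (Young).
[ρ_SOR] ω* − 1 = 0.9603.

ω* = 1.9603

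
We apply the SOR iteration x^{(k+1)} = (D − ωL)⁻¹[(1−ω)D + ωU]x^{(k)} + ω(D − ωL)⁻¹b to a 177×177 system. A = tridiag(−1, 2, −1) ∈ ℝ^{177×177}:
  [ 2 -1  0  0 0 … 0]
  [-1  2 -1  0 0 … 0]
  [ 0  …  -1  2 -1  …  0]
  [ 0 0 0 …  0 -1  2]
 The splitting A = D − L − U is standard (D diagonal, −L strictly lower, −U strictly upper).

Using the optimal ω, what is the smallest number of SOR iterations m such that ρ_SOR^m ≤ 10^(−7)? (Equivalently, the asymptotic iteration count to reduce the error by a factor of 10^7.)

m = 457

[ρ_J] n=177: ρ(B_J) = cos(π/(n+1)) = cos(π/178) = 0.9998443.
√(1−ρ_J²) simplifies to sin(π/178) = 0.0176485.
[ω*] 2 ÷ (1 + 0.0176485) = 2 ÷ 1.0176485 = 1.9653151.
and ρ(B_{ω*}) = 1.9653151 − 1 = 0.9653151.
For 7 digits: m = 7·ln10 / (−ln 0.9653151) = 16.1181/0.0353007 = 456.594; round up → m = 457.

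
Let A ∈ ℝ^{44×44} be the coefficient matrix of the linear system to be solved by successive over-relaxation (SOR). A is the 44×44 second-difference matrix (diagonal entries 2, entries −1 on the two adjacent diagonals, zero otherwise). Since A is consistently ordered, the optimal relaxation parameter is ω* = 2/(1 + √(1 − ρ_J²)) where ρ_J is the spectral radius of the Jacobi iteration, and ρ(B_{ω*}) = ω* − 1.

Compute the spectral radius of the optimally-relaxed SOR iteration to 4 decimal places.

ρ_J = max_k |cos(kπ/45)| = cos(π/45) = 0.9976
√(1−ρ_J²) simplifies to sin(π/45) = 0.06976.
ω* = 2 / (1 + 0.06976) = 2 / 1.06976 ≈ 1.8696.
[ρ_SOR] ω* − 1 = 0.8696.

ρ_SOR = 0.8696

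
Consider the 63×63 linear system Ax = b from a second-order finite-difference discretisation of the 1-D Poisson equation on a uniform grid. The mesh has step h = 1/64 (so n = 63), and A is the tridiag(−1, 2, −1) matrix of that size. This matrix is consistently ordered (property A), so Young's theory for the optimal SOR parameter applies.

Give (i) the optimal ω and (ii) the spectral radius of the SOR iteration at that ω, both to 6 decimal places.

ω* = 1.906455, ρ_SOR = 0.906455

B_J for the 63×63 system has eigenvalues cos(kπ/64); ρ_J = cos(π/64) = 0.998795.
√(1 − cos²(π/64)) = sin(π/64) ≈ 0.0490677.
ω* = 2/(1+0.0490677) = 1.906455
ρ_SOR = ω* − 1 = 1.906455 − 1 = 0.906455.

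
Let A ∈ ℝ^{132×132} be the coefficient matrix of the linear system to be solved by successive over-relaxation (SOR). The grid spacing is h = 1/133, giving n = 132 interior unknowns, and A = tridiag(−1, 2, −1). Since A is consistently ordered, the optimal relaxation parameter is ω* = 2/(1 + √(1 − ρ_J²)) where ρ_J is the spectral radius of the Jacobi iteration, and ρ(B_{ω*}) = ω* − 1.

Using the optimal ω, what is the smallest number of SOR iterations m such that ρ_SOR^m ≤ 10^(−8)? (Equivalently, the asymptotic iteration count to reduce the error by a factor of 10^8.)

n=132: λ(B_J) = 1 − λ(A)/2 = cos(kπ/133); k=1 gives ρ_J = 0.9997210.
√(1−ρ_J²) = |sin(π/133)| = 0.0236188
ω* = 2/(1+0.0236188) = 1.9538524
ρ_SOR = ω* − 1 = 1.9538524 − 1 = 0.9538524.
Need (0.9538524)^m ≤ 10^(−8): m ≥ 8·ln10/|ln 0.9538524| = 18.4207/0.0472463 = 389.887 ⇒ m = 390.

m = 390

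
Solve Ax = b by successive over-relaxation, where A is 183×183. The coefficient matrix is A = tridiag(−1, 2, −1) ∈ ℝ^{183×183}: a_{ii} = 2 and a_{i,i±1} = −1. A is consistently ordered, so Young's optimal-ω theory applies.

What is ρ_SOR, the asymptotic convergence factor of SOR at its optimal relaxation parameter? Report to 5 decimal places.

ρ_SOR = 0.96643

spectrum of D⁻¹(L+U) = {cos(kπ/184) : 1≤k≤183}; ρ_J = cos(π/184) = 0.99985.
√(1 − cos²(π/184)) = sin(π/184) ≈ 0.017073.
ω* = 2/(1+0.017073) = 1.96643
ρ_SOR = ω* − 1 = 1.96643 − 1 = 0.96643.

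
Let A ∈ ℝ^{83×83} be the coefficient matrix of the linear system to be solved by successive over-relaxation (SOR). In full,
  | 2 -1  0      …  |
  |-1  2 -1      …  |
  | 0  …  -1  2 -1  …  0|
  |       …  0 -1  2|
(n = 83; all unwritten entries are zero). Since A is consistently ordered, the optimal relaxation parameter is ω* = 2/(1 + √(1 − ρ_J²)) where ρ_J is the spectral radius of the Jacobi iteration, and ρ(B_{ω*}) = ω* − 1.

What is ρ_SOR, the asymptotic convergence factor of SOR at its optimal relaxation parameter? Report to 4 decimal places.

B_J for the 83×83 system has eigenvalues cos(kπ/84); ρ_J = cos(π/84) = 0.9993.
√(1−ρ_J²) = |sin(π/84)| = 0.03739
Then 2/(1+√(1−ρ_J²)) = 2/(1+0.03739); ω* = 2/1.03739 = 1.9279.
and ρ(B_{ω*}) = 1.9279 − 1 = 0.9279.

ρ_SOR = 0.9279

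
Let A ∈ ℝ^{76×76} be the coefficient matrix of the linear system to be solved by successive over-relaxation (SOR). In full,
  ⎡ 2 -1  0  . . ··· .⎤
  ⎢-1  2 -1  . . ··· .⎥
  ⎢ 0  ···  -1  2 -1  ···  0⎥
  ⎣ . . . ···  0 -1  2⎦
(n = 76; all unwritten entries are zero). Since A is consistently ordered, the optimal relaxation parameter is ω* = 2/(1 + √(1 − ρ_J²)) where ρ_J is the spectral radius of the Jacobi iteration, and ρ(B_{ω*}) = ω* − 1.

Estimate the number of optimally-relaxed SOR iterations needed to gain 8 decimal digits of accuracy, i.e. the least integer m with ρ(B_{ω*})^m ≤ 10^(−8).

m = 226

[ρ_J] n=76: ρ(B_J) = cos(π/(n+1)) = cos(π/77) = 0.9991678.
√(1−ρ_J²) simplifies to sin(π/77) = 0.0407886.
ω* = 2/(1+0.0407886) = 1.9216198
ρ_SOR = ω* − 1 ≈ 0.9216198.
ρ_SOR^m ≤ 10^(−8) ⇔ m ≥ 8·ln10/(−ln 0.9216198) = 18.4207/0.0816225 = 225.682; m = ⌈225.682⌉ = 226.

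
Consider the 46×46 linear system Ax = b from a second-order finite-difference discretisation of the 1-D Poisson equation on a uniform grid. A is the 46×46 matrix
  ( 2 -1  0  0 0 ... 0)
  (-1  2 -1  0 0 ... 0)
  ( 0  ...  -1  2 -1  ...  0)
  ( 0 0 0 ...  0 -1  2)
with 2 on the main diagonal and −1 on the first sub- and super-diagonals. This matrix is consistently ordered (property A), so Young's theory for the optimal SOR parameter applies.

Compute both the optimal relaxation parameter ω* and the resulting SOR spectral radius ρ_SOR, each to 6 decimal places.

ω* = 1.874779, ρ_SOR = 0.874779

spectrum of D⁻¹(L+U) = {cos(kπ/47) : 1≤k≤46}; ρ_J = cos(π/47) = 0.997767.
root = sin(π/47) = 0.0667926  (since 1−cos² = sin²).
Young: ω* = 2/(1+√(1−ρ_J²)) = 2/(1+0.0667926) = 2/1.0667926 = 1.874779.
[ρ_SOR] ω* − 1 = 0.874779.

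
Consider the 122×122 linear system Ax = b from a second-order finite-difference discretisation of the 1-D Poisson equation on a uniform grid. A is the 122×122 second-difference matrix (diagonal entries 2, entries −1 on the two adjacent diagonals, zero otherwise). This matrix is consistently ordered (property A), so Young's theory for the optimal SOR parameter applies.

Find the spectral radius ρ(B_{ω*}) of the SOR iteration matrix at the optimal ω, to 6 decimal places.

With n=122, ρ(Jacobi) = cos(π/123) = 0.999674.
root = sin(π/123) = 0.0255386  (since 1−cos² = sin²).
So ω* = 2/1.0255386 = 1.950195 (Young).
ρ(B_{ω*}) = ω*−1 = 0.950195

ρ_SOR = 0.950195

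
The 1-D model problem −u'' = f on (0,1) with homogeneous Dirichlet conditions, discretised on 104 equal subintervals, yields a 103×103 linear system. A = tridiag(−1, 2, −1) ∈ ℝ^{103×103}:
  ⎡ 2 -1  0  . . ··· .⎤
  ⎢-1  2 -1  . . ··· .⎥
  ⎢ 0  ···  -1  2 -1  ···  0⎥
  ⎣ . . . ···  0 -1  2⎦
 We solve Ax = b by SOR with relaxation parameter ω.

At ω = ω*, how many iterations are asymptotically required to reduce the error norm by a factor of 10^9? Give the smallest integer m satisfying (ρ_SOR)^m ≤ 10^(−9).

[ρ_J] n=103: ρ(B_J) = cos(π/(n+1)) = cos(π/104) = 0.9995438.
√(1−ρ_J²) simplifies to sin(π/104) = 0.0302030.
Then 2/(1+√(1−ρ_J²)) = 2/(1+0.0302030); ω* = 2/1.0302030 = 1.9413650.
At ω = 1.9413650 every |λ(B_ω)| = ω−1, so ρ_SOR = 0.9413650.
Need (0.9413650)^m ≤ 10^(−9): m ≥ 9·ln10/|ln 0.9413650| = 20.7233/0.0604243 = 342.963 ⇒ m = 343.

m = 343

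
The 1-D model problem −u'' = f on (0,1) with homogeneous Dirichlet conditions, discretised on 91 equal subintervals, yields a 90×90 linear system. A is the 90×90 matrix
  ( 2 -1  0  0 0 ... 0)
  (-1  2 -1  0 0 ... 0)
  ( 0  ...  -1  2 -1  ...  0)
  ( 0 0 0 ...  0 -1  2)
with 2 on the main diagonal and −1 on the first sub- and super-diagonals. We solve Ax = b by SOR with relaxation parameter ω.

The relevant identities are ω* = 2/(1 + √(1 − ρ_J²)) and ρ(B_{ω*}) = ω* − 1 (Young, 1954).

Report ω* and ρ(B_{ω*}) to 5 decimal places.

ω* = 1.93327, ρ_SOR = 0.93327

spectrum of D⁻¹(L+U) = {cos(kπ/91) : 1≤k≤90}; ρ_J = cos(π/91) = 0.99940.
root = sin(π/91) = 0.034516  (since 1−cos² = sin²).
ω* = 2/(1+0.034516) = 1.93327
At ω = 1.93327 every |λ(B_ω)| = ω−1, so ρ_SOR = 0.93327.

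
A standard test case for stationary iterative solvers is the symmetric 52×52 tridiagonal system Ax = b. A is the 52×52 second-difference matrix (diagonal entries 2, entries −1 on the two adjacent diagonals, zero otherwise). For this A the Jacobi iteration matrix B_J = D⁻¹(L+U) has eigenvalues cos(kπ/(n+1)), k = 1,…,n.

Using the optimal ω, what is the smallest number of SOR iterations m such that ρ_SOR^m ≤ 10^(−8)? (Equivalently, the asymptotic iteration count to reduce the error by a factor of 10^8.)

m = 156

½·tridiag(1,0,1) at n=52: λ_k = cos(kπ/53); max |λ| at k=1 ⇒ ρ_J = cos(π/53) ≈ 0.9982437.
root = sin(π/53) = 0.0592406  (since 1−cos² = sin²).
ω* = 2 / (1 + 0.0592406) = 2 / 1.0592406 ≈ 1.8881451.
ρ_SOR = ω* − 1 ≈ 0.8881451.
8·ln10 = 18.4207; −ln(0.8881451) = 0.11862; m = ⌈18.4207/0.11862⌉ = ⌈155.292⌉ = 156.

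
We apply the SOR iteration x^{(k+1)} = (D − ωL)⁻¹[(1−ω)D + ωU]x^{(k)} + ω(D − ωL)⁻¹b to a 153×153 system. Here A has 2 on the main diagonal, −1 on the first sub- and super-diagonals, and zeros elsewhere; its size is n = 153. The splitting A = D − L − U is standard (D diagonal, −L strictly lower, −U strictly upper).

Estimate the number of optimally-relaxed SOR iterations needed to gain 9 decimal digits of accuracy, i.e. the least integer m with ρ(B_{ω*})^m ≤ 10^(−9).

m = 508

[ρ_J] n=153: ρ(B_J) = cos(π/(n+1)) = cos(π/154) = 0.9997919.
√(1−ρ_J²) = |sin(π/154)| = 0.0203985
[ω*] 2 ÷ (1 + 0.0203985) = 2 ÷ 1.0203985 = 1.9600186.
[ρ_SOR] ω* − 1 = 0.9600186.
ρ_SOR^m ≤ 10^(−9) ⇔ m ≥ 9·ln10/(−ln 0.9600186) = 20.7233/0.0408026 = 507.892; m = ⌈507.892⌉ = 508.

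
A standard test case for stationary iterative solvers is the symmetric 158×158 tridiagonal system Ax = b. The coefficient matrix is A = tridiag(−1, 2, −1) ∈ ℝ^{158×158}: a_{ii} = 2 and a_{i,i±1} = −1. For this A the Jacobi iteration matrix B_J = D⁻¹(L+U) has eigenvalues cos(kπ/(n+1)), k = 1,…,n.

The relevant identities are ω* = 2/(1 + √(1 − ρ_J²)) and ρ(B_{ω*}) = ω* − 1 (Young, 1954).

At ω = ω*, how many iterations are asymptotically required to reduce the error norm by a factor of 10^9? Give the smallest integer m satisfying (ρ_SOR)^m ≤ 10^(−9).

B_J for the 158×158 system has eigenvalues cos(kπ/159); ρ_J = cos(π/159) = 0.9998048.
√(1 − cos²(π/159)) = sin(π/159) ≈ 0.0197572.
ω* = 2 / (1 + 0.0197572) = 2 / 1.0197572 ≈ 1.9612512.
ρ(B_{ω*}) = ω*−1 = 0.9612512
9·ln10 = 20.7233; −ln(0.9612512) = 0.0395195; m = ⌈20.7233/0.0395195⌉ = ⌈524.382⌉ = 525.

m = 525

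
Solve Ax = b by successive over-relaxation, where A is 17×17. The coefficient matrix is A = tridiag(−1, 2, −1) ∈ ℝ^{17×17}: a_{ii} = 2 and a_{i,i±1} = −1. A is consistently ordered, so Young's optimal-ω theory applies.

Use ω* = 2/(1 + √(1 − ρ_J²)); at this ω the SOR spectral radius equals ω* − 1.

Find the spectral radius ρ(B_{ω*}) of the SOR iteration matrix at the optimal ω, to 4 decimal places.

ρ_SOR = 0.7041

spectrum of D⁻¹(L+U) = {cos(kπ/18) : 1≤k≤17}; ρ_J = cos(π/18) = 0.9848.
√(1−ρ_J²) simplifies to sin(π/18) = 0.17365.
ω* = 2/(1+0.17365) = 1.7041
and ρ(B_{ω*}) = 1.7041 − 1 = 0.7041.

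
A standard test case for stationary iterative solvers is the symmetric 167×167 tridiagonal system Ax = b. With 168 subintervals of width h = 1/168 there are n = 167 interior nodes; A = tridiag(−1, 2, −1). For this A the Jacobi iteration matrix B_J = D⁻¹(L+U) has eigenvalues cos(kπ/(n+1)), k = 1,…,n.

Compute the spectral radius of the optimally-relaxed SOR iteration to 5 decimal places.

n=167: λ(B_J) = 1 − λ(A)/2 = cos(kπ/168); k=1 gives ρ_J = 0.99983.
√(1−ρ_J²) simplifies to sin(π/168) = 0.018699.
ω* = 2/(1+0.018699) = 1.96329
[ρ_SOR] ω* − 1 = 0.96329.

ρ_SOR = 0.96329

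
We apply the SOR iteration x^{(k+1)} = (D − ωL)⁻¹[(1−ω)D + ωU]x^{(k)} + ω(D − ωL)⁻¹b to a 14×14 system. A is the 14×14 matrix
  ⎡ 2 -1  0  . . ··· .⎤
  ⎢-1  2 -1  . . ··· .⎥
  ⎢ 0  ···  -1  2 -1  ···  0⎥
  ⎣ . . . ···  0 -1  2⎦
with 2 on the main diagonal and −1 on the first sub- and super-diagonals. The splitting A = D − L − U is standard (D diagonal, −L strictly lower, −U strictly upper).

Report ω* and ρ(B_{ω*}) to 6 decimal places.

ω* = 1.655750, ρ_SOR = 0.655750

n=14: λ(B_J) = 1 − λ(A)/2 = cos(kπ/15); k=1 gives ρ_J = 0.978148.
√(1−ρ_J²) simplifies to sin(π/15) = 0.2079117.
Young: ω* = 2/(1+√(1−ρ_J²)) = 2/(1+0.2079117) = 2/1.2079117 = 1.655750.
ρ_SOR = ω* − 1 = 1.655750 − 1 = 0.655750.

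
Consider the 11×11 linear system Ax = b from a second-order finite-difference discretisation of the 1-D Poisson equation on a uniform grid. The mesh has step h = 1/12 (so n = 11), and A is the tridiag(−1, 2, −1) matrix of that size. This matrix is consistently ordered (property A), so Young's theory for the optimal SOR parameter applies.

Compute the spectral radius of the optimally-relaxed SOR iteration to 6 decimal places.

ρ_SOR = 0.588791

[ρ_J] n=11: ρ(B_J) = cos(π/(n+1)) = cos(π/12) = 0.965926.
1 − cos²(π/12) = sin²(π/12) ⇒ √(1−ρ_J²) = sin(π/12) = 0.2588190.
So ω* = 2/1.2588190 = 1.588791 (Young).
ρ_SOR = ω* − 1 ≈ 0.588791.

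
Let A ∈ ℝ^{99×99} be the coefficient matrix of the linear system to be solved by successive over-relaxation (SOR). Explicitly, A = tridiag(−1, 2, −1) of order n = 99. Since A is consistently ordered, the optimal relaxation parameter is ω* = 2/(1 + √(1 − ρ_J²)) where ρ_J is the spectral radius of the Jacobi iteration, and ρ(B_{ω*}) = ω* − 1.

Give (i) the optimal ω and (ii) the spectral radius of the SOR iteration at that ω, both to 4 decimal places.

ω* = 1.9391, ρ_SOR = 0.9391

½·tridiag(1,0,1) at n=99: λ_k = cos(kπ/100); max |λ| at k=1 ⇒ ρ_J = cos(π/100) ≈ 0.9995.
root = sin(π/100) = 0.03141  (since 1−cos² = sin²).
ω* = 2/(1+0.03141) = 1.9391
ρ_SOR = ω* − 1 ≈ 0.9391.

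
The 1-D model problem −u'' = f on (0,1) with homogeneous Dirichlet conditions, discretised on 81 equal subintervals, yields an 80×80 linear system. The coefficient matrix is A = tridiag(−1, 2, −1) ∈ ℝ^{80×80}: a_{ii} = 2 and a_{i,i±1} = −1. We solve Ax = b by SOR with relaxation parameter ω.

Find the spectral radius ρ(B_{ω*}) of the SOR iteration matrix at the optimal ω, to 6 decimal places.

n=80: λ(B_J) = 1 − λ(A)/2 = cos(kπ/81); k=1 gives ρ_J = 0.999248.
√(1−ρ_J²) simplifies to sin(π/81) = 0.0387754.
ω* = 2/(1 + 0.0387754) = 2/1.0387754 = 1.925344.
ρ_SOR = ω* − 1 = 1.925344 − 1 = 0.925344.

ρ_SOR = 0.925344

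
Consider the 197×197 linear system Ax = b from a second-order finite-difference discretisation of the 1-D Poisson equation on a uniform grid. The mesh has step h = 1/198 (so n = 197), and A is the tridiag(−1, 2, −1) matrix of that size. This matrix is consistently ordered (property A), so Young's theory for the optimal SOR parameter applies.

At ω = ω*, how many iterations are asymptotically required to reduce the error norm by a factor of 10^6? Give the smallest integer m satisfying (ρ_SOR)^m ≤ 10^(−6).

B_J for the 197×197 system has eigenvalues cos(kπ/198); ρ_J = cos(π/198) = 0.9998741.
√(1−ρ_J²) simplifies to sin(π/198) = 0.0158660.
Then 2/(1+√(1−ρ_J²)) = 2/(1+0.0158660); ω* = 2/1.0158660 = 1.9687636.
and ρ(B_{ω*}) = 1.9687636 − 1 = 0.9687636.
Need (0.9687636)^m ≤ 10^(−6): m ≥ 6·ln10/|ln 0.9687636| = 13.8155/0.0317347 = 435.344 ⇒ m = 436.

m = 436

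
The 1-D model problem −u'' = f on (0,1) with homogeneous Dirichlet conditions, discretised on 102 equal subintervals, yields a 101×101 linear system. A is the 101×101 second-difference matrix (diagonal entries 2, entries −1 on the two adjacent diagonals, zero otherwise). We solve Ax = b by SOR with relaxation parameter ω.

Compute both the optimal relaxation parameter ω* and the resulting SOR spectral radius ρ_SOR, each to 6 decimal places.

B_J for the 101×101 system has eigenvalues cos(kπ/102); ρ_J = cos(π/102) = 0.999526.
√(1 − cos²(π/102)) = sin(π/102) ≈ 0.0307951.
Then 2/(1+√(1−ρ_J²)) = 2/(1+0.0307951); ω* = 2/1.0307951 = 1.940250.
ρ(B_{ω*}) = ω*−1 = 0.940250

ω* = 1.940250, ρ_SOR = 0.940250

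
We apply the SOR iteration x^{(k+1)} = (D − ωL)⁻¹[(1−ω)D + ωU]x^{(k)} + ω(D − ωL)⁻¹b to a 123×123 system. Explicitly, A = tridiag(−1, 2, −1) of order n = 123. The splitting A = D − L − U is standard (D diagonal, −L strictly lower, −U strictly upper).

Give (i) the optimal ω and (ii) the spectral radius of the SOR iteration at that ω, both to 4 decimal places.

ω* = 1.9506, ρ_SOR = 0.9506

B_J for the 123×123 system has eigenvalues cos(kπ/124); ρ_J = cos(π/124) = 0.9997.
√(1−ρ_J²) simplifies to sin(π/124) = 0.02533.
ω* = 2/(1 + 0.02533) = 2/1.02533 = 1.9506.
ρ_SOR = ω* − 1 = 1.9506 − 1 = 0.9506.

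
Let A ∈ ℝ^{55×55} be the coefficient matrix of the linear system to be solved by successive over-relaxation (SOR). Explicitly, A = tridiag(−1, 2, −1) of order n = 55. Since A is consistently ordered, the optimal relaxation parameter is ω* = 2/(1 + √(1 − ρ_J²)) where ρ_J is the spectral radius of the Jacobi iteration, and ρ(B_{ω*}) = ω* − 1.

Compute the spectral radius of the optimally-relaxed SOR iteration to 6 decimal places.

½·tridiag(1,0,1) at n=55: λ_k = cos(kπ/56); max |λ| at k=1 ⇒ ρ_J = cos(π/56) ≈ 0.998427.
√(1−ρ_J²) simplifies to sin(π/56) = 0.0560704.
ω* = 2/(1+0.0560704) = 1.893813
and ρ(B_{ω*}) = 1.893813 − 1 = 0.893813.

ρ_SOR = 0.893813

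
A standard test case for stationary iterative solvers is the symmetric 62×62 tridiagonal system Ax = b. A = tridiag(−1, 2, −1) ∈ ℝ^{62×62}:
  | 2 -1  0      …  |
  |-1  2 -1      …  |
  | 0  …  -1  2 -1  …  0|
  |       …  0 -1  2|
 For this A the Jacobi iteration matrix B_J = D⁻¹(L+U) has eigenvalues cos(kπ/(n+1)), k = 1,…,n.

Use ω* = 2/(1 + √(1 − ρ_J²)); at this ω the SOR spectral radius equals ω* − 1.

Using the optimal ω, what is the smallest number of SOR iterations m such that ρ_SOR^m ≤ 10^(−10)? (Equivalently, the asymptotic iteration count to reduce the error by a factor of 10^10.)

m = 231

n=62: λ(B_J) = 1 − λ(A)/2 = cos(kπ/63); k=1 gives ρ_J = 0.9987569.
1 − cos²(π/63) = sin²(π/63) ⇒ √(1−ρ_J²) = sin(π/63) = 0.0498459.
Then 2/(1+√(1−ρ_J²)) = 2/(1+0.0498459); ω* = 2/1.0498459 = 1.9050415.
and ρ(B_{ω*}) = 1.9050415 − 1 = 0.9050415.
m ≥ 10·ln10 / (−ln 0.9050415) = 230.779; smallest integer m = 231.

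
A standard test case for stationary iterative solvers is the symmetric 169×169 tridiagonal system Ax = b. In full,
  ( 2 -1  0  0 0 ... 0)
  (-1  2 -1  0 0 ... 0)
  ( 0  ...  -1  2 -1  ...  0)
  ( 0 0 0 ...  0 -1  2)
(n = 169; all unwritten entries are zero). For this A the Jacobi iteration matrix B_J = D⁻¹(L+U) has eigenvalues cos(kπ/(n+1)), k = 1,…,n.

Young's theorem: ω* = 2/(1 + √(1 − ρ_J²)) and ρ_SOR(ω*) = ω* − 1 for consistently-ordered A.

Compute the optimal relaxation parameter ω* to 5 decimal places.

ρ_J = max_k |cos(kπ/170)| = cos(π/170) = 0.99983
√(1−ρ_J²) simplifies to sin(π/170) = 0.018479.
Then 2/(1+√(1−ρ_J²)) = 2/(1+0.018479); ω* = 2/1.018479 = 1.96371.
and ρ(B_{ω*}) = 1.96371 − 1 = 0.96371.

ω* = 1.96371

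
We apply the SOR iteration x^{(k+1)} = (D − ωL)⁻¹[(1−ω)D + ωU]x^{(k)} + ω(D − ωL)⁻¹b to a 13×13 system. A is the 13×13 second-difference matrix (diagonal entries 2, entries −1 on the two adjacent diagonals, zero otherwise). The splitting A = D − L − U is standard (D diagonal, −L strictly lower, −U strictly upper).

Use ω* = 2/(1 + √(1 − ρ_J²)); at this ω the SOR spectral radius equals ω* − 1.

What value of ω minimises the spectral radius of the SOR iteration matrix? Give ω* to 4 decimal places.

spectrum of D⁻¹(L+U) = {cos(kπ/14) : 1≤k≤13}; ρ_J = cos(π/14) = 0.9749.
root = sin(π/14) = 0.22252  (since 1−cos² = sin²).
Young: ω* = 2/(1+√(1−ρ_J²)) = 2/(1+0.22252) = 2/1.22252 = 1.6360.
and ρ(B_{ω*}) = 1.6360 − 1 = 0.6360.

ω* = 1.6360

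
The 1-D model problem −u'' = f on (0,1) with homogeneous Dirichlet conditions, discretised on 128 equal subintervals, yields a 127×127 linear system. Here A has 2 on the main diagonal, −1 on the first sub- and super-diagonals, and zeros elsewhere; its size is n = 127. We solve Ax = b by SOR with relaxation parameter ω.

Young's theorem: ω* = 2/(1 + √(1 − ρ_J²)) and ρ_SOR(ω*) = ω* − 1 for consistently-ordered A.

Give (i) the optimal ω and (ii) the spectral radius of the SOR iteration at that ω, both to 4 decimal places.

ω* = 1.9521, ρ_SOR = 0.9521

With n=127, ρ(Jacobi) = cos(π/128) = 0.9997.
√(1 − cos²(π/128)) = sin(π/128) ≈ 0.02454.
ω* = 2/(1+0.02454) = 1.9521
ρ_SOR = ω* − 1 = 1.9521 − 1 = 0.9521.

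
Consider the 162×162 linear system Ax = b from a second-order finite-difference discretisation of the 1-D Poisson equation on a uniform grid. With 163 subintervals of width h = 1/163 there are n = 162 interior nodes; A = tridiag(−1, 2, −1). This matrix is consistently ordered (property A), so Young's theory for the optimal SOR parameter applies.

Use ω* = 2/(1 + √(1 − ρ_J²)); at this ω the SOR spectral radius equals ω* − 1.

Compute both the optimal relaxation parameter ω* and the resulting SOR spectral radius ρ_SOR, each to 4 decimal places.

ρ_J = max_k |cos(kπ/163)| = cos(π/163) = 0.9998
1 − cos²(π/163) = sin²(π/163) ⇒ √(1−ρ_J²) = sin(π/163) = 0.01927.
ω* = 2/(1 + 0.01927) = 2/1.01927 = 1.9622.
ρ(B_{ω*}) = ω*−1 = 0.9622

ω* = 1.9622, ρ_SOR = 0.9622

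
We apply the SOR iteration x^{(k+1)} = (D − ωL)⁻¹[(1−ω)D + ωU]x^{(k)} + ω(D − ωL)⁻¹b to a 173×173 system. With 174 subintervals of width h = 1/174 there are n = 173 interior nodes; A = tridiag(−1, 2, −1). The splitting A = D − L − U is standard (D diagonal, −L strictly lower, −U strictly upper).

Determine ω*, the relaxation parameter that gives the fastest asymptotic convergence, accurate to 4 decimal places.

ω* = 1.9645

n=173: λ(B_J) = 1 − λ(A)/2 = cos(kπ/174); k=1 gives ρ_J = 0.9998.
√(1−ρ_J²) = |sin(π/174)| = 0.01805
ω* = 2 / (1 + 0.01805) = 2 / 1.01805 ≈ 1.9645.
ρ(B_{ω*}) = ω*−1 = 0.9645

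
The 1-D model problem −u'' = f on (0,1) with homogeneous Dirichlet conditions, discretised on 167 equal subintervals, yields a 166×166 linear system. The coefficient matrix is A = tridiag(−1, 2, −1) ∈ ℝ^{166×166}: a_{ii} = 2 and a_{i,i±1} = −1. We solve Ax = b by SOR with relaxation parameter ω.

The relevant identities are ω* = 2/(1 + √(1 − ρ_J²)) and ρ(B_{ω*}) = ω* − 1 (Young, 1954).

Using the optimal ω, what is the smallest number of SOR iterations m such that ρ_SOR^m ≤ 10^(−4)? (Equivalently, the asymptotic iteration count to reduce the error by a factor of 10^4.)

B_J for the 166×166 system has eigenvalues cos(kπ/167); ρ_J = cos(π/167) = 0.9998231.
√(1−ρ_J²) simplifies to sin(π/167) = 0.0188108.
ω* = 2 / (1 + 0.0188108) = 2 / 1.0188108 ≈ 1.9630730.
At ω = 1.9630730 every |λ(B_ω)| = ω−1, so ρ_SOR = 0.9630730.
For 4 digits: m = 4·ln10 / (−ln 0.9630730) = 9.21034/0.0376261 = 244.786; round up → m = 245.

m = 245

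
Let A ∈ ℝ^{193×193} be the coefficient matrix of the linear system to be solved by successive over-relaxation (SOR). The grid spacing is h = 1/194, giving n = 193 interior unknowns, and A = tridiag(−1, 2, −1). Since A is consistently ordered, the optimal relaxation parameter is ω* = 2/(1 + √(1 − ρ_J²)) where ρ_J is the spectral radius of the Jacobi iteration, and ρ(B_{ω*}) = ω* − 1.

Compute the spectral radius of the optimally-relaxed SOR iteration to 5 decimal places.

spectrum of D⁻¹(L+U) = {cos(kπ/194) : 1≤k≤193}; ρ_J = cos(π/194) = 0.99987.
1 − cos²(π/194) = sin²(π/194) ⇒ √(1−ρ_J²) = sin(π/194) = 0.016193.
Then 2/(1+√(1−ρ_J²)) = 2/(1+0.016193); ω* = 2/1.016193 = 1.96813.
[ρ_SOR] ω* − 1 = 0.96813.

ρ_SOR = 0.96813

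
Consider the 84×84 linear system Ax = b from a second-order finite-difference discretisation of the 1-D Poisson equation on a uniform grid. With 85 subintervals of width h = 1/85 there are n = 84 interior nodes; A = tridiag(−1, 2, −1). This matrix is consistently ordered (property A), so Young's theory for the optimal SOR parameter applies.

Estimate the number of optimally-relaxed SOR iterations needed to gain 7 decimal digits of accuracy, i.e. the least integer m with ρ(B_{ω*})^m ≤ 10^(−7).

m = 218

With n=84, ρ(Jacobi) = cos(π/85) = 0.9993171.
root = sin(π/85) = 0.0369515  (since 1−cos² = sin²).
Young: ω* = 2/(1+√(1−ρ_J²)) = 2/(1+0.0369515) = 2/1.0369515 = 1.9287305.
[ρ_SOR] ω* − 1 = 0.9287305.
(0.9287305)^m ≤ 10^{−7}  ⇒  m·ln(0.9287305) ≤ −7·ln10  ⇒  m ≥ 217.999  ⇒  m = 218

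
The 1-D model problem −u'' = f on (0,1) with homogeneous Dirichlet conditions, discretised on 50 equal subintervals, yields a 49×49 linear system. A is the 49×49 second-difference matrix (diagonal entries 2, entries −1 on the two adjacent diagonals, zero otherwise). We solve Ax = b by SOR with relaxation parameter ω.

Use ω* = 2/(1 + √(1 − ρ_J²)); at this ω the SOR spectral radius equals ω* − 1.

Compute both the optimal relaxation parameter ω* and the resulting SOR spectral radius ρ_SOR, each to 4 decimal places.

With n=49, ρ(Jacobi) = cos(π/50) = 0.9980.
√(1−ρ_J²) = |sin(π/50)| = 0.06279
ω* = 2 / (1 + 0.06279) = 2 / 1.06279 ≈ 1.8818.
At ω = 1.8818 every |λ(B_ω)| = ω−1, so ρ_SOR = 0.8818.

ω* = 1.8818, ρ_SOR = 0.8818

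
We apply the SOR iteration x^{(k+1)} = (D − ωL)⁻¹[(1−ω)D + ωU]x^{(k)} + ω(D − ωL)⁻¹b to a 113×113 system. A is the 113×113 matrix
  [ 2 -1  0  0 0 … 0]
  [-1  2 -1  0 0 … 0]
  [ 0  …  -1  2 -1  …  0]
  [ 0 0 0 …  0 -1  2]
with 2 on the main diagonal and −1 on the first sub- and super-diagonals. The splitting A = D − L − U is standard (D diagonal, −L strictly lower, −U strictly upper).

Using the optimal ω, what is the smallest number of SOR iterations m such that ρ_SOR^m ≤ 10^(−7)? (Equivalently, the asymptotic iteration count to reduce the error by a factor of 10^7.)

m = 293

½·tridiag(1,0,1) at n=113: λ_k = cos(kπ/114); max |λ| at k=1 ⇒ ρ_J = cos(π/114) ≈ 0.9996203.
root = sin(π/114) = 0.0275543  (since 1−cos² = sin²).
[ω*] 2 ÷ (1 + 0.0275543) = 2 ÷ 1.0275543 = 1.9463692.
ρ_SOR = ω* − 1 ≈ 0.9463692.
For 7 digits: m = 7·ln10 / (−ln 0.9463692) = 16.1181/0.0551225 = 292.405; round up → m = 293.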